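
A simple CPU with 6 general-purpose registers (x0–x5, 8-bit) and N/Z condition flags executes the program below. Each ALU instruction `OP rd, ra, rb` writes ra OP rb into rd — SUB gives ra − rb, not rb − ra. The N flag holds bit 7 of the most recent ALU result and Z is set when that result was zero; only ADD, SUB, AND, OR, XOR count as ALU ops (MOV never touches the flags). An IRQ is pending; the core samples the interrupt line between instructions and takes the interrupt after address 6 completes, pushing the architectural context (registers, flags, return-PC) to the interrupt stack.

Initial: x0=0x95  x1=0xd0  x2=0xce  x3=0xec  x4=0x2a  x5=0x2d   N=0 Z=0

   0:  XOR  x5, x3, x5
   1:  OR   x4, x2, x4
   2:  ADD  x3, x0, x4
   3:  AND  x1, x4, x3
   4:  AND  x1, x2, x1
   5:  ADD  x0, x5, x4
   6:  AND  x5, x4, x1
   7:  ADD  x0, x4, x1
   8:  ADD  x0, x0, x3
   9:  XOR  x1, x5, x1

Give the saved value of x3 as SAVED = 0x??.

after  0: x0=0x95 x1=0xd0 x2=0xce x3=0xec x4=0x2a x5=0xc1  N=1 Z=0
after  1: x0=0x95 x1=0xd0 x2=0xce x3=0xec x4=0xee x5=0xc1  N=1 Z=0
after  2: x0=0x95 x1=0xd0 x2=0xce x3=0x83 x4=0xee x5=0xc1  N=1 Z=0
after  3: x0=0x95 x1=0x82 x2=0xce x3=0x83 x4=0xee x5=0xc1  N=1 Z=0
after  4: x0=0x95 x1=0x82 x2=0xce x3=0x83 x4=0xee x5=0xc1  N=1 Z=0
after  5: x0=0xaf x1=0x82 x2=0xce x3=0x83 x4=0xee x5=0xc1  N=1 Z=0
after  6: x0=0xaf x1=0x82 x2=0xce x3=0x83 x4=0xee x5=0x82  N=1 Z=0
-- IRQ taken; context saved, return-PC = 7 --

SAVED = 0x83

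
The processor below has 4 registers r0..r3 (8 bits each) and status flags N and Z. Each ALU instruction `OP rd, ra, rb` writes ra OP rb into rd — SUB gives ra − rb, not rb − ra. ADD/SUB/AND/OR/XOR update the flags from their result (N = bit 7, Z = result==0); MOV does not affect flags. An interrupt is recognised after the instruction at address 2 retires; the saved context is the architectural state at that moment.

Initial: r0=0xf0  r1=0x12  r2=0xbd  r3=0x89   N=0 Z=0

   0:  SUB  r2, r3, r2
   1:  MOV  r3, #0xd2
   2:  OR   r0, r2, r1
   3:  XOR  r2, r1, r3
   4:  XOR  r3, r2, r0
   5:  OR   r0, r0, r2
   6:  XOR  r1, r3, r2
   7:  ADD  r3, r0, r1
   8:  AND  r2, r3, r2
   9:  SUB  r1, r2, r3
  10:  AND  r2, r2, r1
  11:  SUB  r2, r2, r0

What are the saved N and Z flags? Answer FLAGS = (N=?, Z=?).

after  0: r0=0xf0 r1=0x12 r2=0xcc r3=0x89  N=1 Z=0
after  1: r0=0xf0 r1=0x12 r2=0xcc r3=0xd2  N=1 Z=0
after  2: r0=0xde r1=0x12 r2=0xcc r3=0xd2  N=1 Z=0
-- IRQ taken; context saved, return-PC = 3 --

FLAGS = (N=1, Z=0)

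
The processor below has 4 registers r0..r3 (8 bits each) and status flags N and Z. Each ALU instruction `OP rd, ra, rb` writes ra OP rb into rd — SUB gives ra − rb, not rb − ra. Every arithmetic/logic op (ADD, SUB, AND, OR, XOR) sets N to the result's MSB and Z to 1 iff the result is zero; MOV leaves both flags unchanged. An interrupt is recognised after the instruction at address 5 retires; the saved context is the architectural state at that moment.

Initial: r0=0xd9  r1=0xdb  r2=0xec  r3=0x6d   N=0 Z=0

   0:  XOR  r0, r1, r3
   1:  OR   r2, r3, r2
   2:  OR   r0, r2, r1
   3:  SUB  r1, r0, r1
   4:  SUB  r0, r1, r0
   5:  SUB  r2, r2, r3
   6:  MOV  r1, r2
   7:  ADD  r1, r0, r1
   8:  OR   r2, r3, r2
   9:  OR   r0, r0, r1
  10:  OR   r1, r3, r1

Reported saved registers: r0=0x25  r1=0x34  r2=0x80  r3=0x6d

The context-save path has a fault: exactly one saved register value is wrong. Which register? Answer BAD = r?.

after  0: r0=0xb6 r1=0xdb r2=0xec r3=0x6d  N=1 Z=0
after  1: r0=0xb6 r1=0xdb r2=0xed r3=0x6d  N=1 Z=0
after  2: r0=0xff r1=0xdb r2=0xed r3=0x6d  N=1 Z=0
after  3: r0=0xff r1=0x24 r2=0xed r3=0x6d  N=0 Z=0
after  4: r0=0x25 r1=0x24 r2=0xed r3=0x6d  N=0 Z=0
after  5: r0=0x25 r1=0x24 r2=0x80 r3=0x6d  N=1 Z=0
-- IRQ taken; context saved, return-PC = 6 --
mismatch: r1: reported 0x34 vs actual 0x24

BAD = r1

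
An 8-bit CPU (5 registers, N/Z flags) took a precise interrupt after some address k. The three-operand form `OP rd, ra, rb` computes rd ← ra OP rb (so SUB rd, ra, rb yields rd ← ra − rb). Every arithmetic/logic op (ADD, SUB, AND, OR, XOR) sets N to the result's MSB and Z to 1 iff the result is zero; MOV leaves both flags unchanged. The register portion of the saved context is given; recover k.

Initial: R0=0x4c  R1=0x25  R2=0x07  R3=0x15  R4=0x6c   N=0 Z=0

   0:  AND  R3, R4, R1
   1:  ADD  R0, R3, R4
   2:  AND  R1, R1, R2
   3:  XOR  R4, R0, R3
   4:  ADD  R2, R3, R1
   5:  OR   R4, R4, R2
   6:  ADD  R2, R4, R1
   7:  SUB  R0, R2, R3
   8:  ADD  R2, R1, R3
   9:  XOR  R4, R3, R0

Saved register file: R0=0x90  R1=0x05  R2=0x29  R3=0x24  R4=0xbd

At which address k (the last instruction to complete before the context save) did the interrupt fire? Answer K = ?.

after  0: R0=0x4c R1=0x25 R2=0x07 R3=0x24 R4=0x6c  N=0 Z=0
after  1: R0=0x90 R1=0x25 R2=0x07 R3=0x24 R4=0x6c  N=1 Z=0
after  2: R0=0x90 R1=0x05 R2=0x07 R3=0x24 R4=0x6c  N=0 Z=0
after  3: R0=0x90 R1=0x05 R2=0x07 R3=0x24 R4=0xb4  N=1 Z=0
after  4: R0=0x90 R1=0x05 R2=0x29 R3=0x24 R4=0xb4  N=0 Z=0
after  5: R0=0x90 R1=0x05 R2=0x29 R3=0x24 R4=0xbd  N=1 Z=0
-- IRQ taken; context saved, return-PC = 6 --

K = 5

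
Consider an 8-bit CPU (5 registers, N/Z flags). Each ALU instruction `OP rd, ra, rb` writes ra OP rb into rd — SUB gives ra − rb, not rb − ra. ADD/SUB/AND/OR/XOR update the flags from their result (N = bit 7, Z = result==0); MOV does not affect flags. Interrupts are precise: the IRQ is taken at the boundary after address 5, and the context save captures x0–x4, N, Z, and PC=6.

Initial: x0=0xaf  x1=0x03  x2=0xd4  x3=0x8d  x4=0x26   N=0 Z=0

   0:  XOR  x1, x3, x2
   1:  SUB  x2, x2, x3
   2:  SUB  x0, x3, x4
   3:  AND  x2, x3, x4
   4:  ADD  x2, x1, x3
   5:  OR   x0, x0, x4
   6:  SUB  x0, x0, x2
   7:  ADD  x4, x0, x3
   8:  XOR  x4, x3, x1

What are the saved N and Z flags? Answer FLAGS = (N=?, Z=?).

after  0: x0=0xaf x1=0x59 x2=0xd4 x3=0x8d x4=0x26  N=0 Z=0
after  1: x0=0xaf x1=0x59 x2=0x47 x3=0x8d x4=0x26  N=0 Z=0
after  2: x0=0x67 x1=0x59 x2=0x47 x3=0x8d x4=0x26  N=0 Z=0
after  3: x0=0x67 x1=0x59 x2=0x04 x3=0x8d x4=0x26  N=0 Z=0
after  4: x0=0x67 x1=0x59 x2=0xe6 x3=0x8d x4=0x26  N=1 Z=0
after  5: x0=0x67 x1=0x59 x2=0xe6 x3=0x8d x4=0x26  N=0 Z=0
-- IRQ taken; context saved, return-PC = 6 --

FLAGS = (N=0, Z=0)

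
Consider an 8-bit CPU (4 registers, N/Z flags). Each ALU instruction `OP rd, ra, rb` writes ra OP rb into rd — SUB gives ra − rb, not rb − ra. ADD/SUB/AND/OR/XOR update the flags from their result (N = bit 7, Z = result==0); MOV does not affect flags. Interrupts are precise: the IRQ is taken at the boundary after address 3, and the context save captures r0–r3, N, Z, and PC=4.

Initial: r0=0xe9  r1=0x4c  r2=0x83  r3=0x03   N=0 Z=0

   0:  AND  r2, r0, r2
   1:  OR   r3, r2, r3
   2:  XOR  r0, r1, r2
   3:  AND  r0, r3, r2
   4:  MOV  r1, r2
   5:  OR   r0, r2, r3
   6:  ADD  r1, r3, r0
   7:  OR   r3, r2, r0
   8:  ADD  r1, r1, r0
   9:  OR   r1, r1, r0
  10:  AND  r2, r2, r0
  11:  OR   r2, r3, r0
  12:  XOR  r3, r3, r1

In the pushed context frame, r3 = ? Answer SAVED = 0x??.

after  0: r0=0xe9 r1=0x4c r2=0x81 r3=0x03  N=1 Z=0
after  1: r0=0xe9 r1=0x4c r2=0x81 r3=0x83  N=1 Z=0
after  2: r0=0xcd r1=0x4c r2=0x81 r3=0x83  N=1 Z=0
after  3: r0=0x81 r1=0x4c r2=0x81 r3=0x83  N=1 Z=0
-- IRQ taken; context saved, return-PC = 4 --

SAVED = 0x83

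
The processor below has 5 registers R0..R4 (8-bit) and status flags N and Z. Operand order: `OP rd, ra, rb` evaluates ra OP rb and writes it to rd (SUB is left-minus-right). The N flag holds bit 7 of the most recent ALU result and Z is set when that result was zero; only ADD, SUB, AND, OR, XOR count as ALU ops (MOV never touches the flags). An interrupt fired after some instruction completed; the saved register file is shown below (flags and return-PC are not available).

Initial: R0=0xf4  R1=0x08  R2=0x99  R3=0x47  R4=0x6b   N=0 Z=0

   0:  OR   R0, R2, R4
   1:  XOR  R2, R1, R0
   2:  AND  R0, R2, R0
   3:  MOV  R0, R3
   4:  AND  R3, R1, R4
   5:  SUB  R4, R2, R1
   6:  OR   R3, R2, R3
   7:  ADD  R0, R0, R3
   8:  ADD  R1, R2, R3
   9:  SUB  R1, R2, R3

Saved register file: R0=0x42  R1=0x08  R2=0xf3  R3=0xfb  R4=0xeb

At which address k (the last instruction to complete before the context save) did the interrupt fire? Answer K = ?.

after  0: R0=0xfb R1=0x08 R2=0x99 R3=0x47 R4=0x6b  N=1 Z=0
after  1: R0=0xfb R1=0x08 R2=0xf3 R3=0x47 R4=0x6b  N=1 Z=0
after  2: R0=0xf3 R1=0x08 R2=0xf3 R3=0x47 R4=0x6b  N=1 Z=0
after  3: R0=0x47 R1=0x08 R2=0xf3 R3=0x47 R4=0x6b  N=1 Z=0
after  4: R0=0x47 R1=0x08 R2=0xf3 R3=0x08 R4=0x6b  N=0 Z=0
after  5: R0=0x47 R1=0x08 R2=0xf3 R3=0x08 R4=0xeb  N=1 Z=0
after  6: R0=0x47 R1=0x08 R2=0xf3 R3=0xfb R4=0xeb  N=1 Z=0
after  7: R0=0x42 R1=0x08 R2=0xf3 R3=0xfb R4=0xeb  N=0 Z=0
-- IRQ taken; context saved, return-PC = 8 --

K = 7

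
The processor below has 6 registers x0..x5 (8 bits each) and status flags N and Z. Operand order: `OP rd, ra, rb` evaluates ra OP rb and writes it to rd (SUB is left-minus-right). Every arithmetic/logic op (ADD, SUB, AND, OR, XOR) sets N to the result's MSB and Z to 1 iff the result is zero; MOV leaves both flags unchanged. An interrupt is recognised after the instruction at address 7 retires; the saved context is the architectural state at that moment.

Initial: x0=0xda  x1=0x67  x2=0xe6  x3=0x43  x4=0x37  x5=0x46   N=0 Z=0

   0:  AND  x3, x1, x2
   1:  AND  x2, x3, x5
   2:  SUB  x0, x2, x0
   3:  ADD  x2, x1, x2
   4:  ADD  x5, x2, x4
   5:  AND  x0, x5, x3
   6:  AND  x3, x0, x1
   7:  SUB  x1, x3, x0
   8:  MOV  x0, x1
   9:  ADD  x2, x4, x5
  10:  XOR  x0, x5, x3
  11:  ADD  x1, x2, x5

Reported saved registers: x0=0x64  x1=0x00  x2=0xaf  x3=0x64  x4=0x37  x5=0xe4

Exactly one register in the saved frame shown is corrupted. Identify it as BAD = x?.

after  0: x0=0xda x1=0x67 x2=0xe6 x3=0x66 x4=0x37 x5=0x46  N=0 Z=0
after  1: x0=0xda x1=0x67 x2=0x46 x3=0x66 x4=0x37 x5=0x46  N=0 Z=0
after  2: x0=0x6c x1=0x67 x2=0x46 x3=0x66 x4=0x37 x5=0x46  N=0 Z=0
after  3: x0=0x6c x1=0x67 x2=0xad x3=0x66 x4=0x37 x5=0x46  N=1 Z=0
after  4: x0=0x6c x1=0x67 x2=0xad x3=0x66 x4=0x37 x5=0xe4  N=1 Z=0
after  5: x0=0x64 x1=0x67 x2=0xad x3=0x66 x4=0x37 x5=0xe4  N=0 Z=0
after  6: x0=0x64 x1=0x67 x2=0xad x3=0x64 x4=0x37 x5=0xe4  N=0 Z=0
after  7: x0=0x64 x1=0x00 x2=0xad x3=0x64 x4=0x37 x5=0xe4  N=0 Z=1
-- IRQ taken; context saved, return-PC = 8 --
mismatch: x2: reported 0xaf vs actual 0xad

BAD = x2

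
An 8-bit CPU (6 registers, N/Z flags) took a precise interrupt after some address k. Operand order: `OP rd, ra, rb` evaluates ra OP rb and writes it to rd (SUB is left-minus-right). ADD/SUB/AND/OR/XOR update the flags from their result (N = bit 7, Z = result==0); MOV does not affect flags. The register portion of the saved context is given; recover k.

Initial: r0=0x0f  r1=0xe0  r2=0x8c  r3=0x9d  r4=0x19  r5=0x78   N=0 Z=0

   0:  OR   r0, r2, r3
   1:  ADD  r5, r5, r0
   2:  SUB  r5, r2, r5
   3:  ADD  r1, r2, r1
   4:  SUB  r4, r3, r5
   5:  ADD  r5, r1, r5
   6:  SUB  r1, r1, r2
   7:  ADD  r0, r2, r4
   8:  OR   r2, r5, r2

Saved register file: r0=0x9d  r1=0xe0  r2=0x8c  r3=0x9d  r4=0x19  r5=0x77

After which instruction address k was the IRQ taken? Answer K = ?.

after  0: r0=0x9d r1=0xe0 r2=0x8c r3=0x9d r4=0x19 r5=0x78  N=1 Z=0
after  1: r0=0x9d r1=0xe0 r2=0x8c r3=0x9d r4=0x19 r5=0x15  N=0 Z=0
after  2: r0=0x9d r1=0xe0 r2=0x8c r3=0x9d r4=0x19 r5=0x77  N=0 Z=0
-- IRQ taken; context saved, return-PC = 3 --

K = 2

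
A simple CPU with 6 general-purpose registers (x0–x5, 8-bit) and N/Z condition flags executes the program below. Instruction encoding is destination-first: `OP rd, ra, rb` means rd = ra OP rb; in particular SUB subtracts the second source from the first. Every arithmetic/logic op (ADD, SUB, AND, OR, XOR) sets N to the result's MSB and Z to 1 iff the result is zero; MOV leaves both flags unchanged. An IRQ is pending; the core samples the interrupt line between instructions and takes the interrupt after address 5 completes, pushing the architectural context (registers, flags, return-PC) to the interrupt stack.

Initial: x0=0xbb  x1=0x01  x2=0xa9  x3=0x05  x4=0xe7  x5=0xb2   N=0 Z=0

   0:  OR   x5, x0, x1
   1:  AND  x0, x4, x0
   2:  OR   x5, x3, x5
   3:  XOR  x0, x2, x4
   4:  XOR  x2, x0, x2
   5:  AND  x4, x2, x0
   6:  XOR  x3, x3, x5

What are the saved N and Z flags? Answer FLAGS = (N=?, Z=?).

after  0: x0=0xbb x1=0x01 x2=0xa9 x3=0x05 x4=0xe7 x5=0xbb  N=1 Z=0
after  1: x0=0xa3 x1=0x01 x2=0xa9 x3=0x05 x4=0xe7 x5=0xbb  N=1 Z=0
after  2: x0=0xa3 x1=0x01 x2=0xa9 x3=0x05 x4=0xe7 x5=0xbf  N=1 Z=0
after  3: x0=0x4e x1=0x01 x2=0xa9 x3=0x05 x4=0xe7 x5=0xbf  N=0 Z=0
after  4: x0=0x4e x1=0x01 x2=0xe7 x3=0x05 x4=0xe7 x5=0xbf  N=1 Z=0
after  5: x0=0x4e x1=0x01 x2=0xe7 x3=0x05 x4=0x46 x5=0xbf  N=0 Z=0
-- IRQ taken; context saved, return-PC = 6 --

FLAGS = (N=0, Z=0)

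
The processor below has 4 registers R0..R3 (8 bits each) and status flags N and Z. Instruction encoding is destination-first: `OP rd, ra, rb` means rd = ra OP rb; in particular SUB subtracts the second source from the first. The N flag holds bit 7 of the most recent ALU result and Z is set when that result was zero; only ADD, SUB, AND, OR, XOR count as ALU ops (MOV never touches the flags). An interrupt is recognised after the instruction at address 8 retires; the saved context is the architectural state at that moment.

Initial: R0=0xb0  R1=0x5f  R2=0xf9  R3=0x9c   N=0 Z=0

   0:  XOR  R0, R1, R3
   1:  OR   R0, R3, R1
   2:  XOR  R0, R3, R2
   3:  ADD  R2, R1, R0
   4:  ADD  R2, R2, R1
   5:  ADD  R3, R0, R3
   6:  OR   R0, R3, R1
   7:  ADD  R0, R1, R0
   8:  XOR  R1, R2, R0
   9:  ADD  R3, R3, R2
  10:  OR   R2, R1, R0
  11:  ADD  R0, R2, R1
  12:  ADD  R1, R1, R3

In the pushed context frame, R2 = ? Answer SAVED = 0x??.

after  0: R0=0xc3 R1=0x5f R2=0xf9 R3=0x9c  N=1 Z=0
after  1: R0=0xdf R1=0x5f R2=0xf9 R3=0x9c  N=1 Z=0
after  2: R0=0x65 R1=0x5f R2=0xf9 R3=0x9c  N=0 Z=0
after  3: R0=0x65 R1=0x5f R2=0xc4 R3=0x9c  N=1 Z=0
after  4: R0=0x65 R1=0x5f R2=0x23 R3=0x9c  N=0 Z=0
after  5: R0=0x65 R1=0x5f R2=0x23 R3=0x01  N=0 Z=0
after  6: R0=0x5f R1=0x5f R2=0x23 R3=0x01  N=0 Z=0
after  7: R0=0xbe R1=0x5f R2=0x23 R3=0x01  N=1 Z=0
after  8: R0=0xbe R1=0x9d R2=0x23 R3=0x01  N=1 Z=0
-- IRQ taken; context saved, return-PC = 9 --

SAVED = 0x23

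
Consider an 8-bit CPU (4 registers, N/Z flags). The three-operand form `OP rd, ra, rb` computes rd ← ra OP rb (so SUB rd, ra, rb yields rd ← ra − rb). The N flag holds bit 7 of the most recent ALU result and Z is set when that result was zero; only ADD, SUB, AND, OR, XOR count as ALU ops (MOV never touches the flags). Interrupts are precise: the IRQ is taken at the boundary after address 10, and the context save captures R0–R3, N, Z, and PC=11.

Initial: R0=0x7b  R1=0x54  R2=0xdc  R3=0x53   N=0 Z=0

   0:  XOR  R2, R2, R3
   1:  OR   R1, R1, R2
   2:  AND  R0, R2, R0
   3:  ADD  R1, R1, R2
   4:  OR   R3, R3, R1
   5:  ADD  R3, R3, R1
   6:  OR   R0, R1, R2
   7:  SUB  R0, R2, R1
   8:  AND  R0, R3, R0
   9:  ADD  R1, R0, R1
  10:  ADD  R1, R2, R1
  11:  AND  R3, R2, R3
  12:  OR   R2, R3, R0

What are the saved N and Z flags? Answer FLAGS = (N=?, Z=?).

after  0: R0=0x7b R1=0x54 R2=0x8f R3=0x53  N=1 Z=0
after  1: R0=0x7b R1=0xdf R2=0x8f R3=0x53  N=1 Z=0
after  2: R0=0x0b R1=0xdf R2=0x8f R3=0x53  N=0 Z=0
after  3: R0=0x0b R1=0x6e R2=0x8f R3=0x53  N=0 Z=0
after  4: R0=0x0b R1=0x6e R2=0x8f R3=0x7f  N=0 Z=0
after  5: R0=0x0b R1=0x6e R2=0x8f R3=0xed  N=1 Z=0
after  6: R0=0xef R1=0x6e R2=0x8f R3=0xed  N=1 Z=0
after  7: R0=0x21 R1=0x6e R2=0x8f R3=0xed  N=0 Z=0
after  8: R0=0x21 R1=0x6e R2=0x8f R3=0xed  N=0 Z=0
after  9: R0=0x21 R1=0x8f R2=0x8f R3=0xed  N=1 Z=0
after 10: R0=0x21 R1=0x1e R2=0x8f R3=0xed  N=0 Z=0
-- IRQ taken; context saved, return-PC = 11 --

FLAGS = (N=0, Z=0)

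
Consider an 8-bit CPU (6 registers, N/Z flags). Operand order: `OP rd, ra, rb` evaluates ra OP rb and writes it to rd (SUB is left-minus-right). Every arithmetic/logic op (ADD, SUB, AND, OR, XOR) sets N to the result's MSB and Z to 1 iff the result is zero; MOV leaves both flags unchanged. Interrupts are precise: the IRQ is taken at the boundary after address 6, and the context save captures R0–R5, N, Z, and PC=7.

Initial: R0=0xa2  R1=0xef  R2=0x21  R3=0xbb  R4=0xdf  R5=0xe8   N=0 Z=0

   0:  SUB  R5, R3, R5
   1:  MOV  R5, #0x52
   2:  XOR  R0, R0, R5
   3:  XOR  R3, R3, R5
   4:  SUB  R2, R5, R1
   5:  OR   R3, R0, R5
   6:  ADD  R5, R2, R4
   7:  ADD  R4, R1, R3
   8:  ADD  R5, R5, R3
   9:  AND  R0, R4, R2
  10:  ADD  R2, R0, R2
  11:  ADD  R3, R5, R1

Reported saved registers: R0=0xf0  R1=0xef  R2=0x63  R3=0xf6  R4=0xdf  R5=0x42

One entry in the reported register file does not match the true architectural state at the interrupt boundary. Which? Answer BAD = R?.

BAD = R3

after  0: R0=0xa2 R1=0xef R2=0x21 R3=0xbb R4=0xdf R5=0xd3  N=1 Z=0
after  1: R0=0xa2 R1=0xef R2=0x21 R3=0xbb R4=0xdf R5=0x52  N=1 Z=0
after  2: R0=0xf0 R1=0xef R2=0x21 R3=0xbb R4=0xdf R5=0x52  N=1 Z=0
after  3: R0=0xf0 R1=0xef R2=0x21 R3=0xe9 R4=0xdf R5=0x52  N=1 Z=0
after  4: R0=0xf0 R1=0xef R2=0x63 R3=0xe9 R4=0xdf R5=0x52  N=0 Z=0
after  5: R0=0xf0 R1=0xef R2=0x63 R3=0xf2 R4=0xdf R5=0x52  N=1 Z=0
after  6: R0=0xf0 R1=0xef R2=0x63 R3=0xf2 R4=0xdf R5=0x42  N=0 Z=0
-- IRQ taken; context saved, return-PC = 7 --
mismatch: R3: reported 0xf6 vs actual 0xf2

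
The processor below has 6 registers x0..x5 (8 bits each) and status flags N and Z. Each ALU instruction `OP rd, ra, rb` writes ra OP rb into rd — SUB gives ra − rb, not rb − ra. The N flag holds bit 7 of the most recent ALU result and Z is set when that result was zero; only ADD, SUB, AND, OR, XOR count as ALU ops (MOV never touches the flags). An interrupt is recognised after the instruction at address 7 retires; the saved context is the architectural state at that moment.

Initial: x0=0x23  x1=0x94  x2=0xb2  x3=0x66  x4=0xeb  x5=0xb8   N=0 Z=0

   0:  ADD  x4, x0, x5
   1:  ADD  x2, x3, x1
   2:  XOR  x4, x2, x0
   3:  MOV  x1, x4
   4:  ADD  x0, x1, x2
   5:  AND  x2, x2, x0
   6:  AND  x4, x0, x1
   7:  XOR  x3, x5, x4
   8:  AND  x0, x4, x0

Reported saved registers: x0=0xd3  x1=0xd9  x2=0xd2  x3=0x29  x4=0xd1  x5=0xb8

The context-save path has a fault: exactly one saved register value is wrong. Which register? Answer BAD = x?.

BAD = x3

after  0: x0=0x23 x1=0x94 x2=0xb2 x3=0x66 x4=0xdb x5=0xb8  N=1 Z=0
after  1: x0=0x23 x1=0x94 x2=0xfa x3=0x66 x4=0xdb x5=0xb8  N=1 Z=0
after  2: x0=0x23 x1=0x94 x2=0xfa x3=0x66 x4=0xd9 x5=0xb8  N=1 Z=0
after  3: x0=0x23 x1=0xd9 x2=0xfa x3=0x66 x4=0xd9 x5=0xb8  N=1 Z=0
after  4: x0=0xd3 x1=0xd9 x2=0xfa x3=0x66 x4=0xd9 x5=0xb8  N=1 Z=0
after  5: x0=0xd3 x1=0xd9 x2=0xd2 x3=0x66 x4=0xd9 x5=0xb8  N=1 Z=0
after  6: x0=0xd3 x1=0xd9 x2=0xd2 x3=0x66 x4=0xd1 x5=0xb8  N=1 Z=0
after  7: x0=0xd3 x1=0xd9 x2=0xd2 x3=0x69 x4=0xd1 x5=0xb8  N=0 Z=0
-- IRQ taken; context saved, return-PC = 8 --
mismatch: x3: reported 0x29 vs actual 0x69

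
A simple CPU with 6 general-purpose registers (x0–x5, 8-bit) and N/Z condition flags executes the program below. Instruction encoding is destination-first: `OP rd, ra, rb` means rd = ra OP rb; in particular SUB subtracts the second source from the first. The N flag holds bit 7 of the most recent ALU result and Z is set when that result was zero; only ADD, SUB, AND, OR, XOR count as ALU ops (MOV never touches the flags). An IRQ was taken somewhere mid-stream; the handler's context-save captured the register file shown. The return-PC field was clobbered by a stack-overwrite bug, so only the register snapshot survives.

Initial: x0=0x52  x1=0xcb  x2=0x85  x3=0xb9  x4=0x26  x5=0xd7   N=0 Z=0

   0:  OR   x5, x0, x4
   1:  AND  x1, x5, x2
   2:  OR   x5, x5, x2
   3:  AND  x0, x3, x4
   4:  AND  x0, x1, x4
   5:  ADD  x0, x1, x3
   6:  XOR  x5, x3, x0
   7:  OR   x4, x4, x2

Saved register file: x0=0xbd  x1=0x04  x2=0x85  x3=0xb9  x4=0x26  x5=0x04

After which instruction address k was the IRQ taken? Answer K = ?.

K = 6

after  0: x0=0x52 x1=0xcb x2=0x85 x3=0xb9 x4=0x26 x5=0x76  N=0 Z=0
after  1: x0=0x52 x1=0x04 x2=0x85 x3=0xb9 x4=0x26 x5=0x76  N=0 Z=0
after  2: x0=0x52 x1=0x04 x2=0x85 x3=0xb9 x4=0x26 x5=0xf7  N=1 Z=0
after  3: x0=0x20 x1=0x04 x2=0x85 x3=0xb9 x4=0x26 x5=0xf7  N=0 Z=0
after  4: x0=0x04 x1=0x04 x2=0x85 x3=0xb9 x4=0x26 x5=0xf7  N=0 Z=0
after  5: x0=0xbd x1=0x04 x2=0x85 x3=0xb9 x4=0x26 x5=0xf7  N=1 Z=0
after  6: x0=0xbd x1=0x04 x2=0x85 x3=0xb9 x4=0x26 x5=0x04  N=0 Z=0
-- IRQ taken; context saved, return-PC = 7 --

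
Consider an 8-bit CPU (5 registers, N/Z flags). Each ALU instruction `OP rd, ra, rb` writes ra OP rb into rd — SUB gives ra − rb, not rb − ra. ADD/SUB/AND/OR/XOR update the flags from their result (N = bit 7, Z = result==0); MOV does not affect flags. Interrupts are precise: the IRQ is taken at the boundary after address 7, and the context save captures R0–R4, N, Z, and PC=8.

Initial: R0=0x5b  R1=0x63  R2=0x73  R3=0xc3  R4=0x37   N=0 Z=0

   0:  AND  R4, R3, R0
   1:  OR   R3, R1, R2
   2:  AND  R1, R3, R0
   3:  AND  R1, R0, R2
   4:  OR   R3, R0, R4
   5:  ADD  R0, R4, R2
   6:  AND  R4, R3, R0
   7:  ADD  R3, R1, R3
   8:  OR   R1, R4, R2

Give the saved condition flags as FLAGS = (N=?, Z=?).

FLAGS = (N=1, Z=0)

after  0: R0=0x5b R1=0x63 R2=0x73 R3=0xc3 R4=0x43  N=0 Z=0
after  1: R0=0x5b R1=0x63 R2=0x73 R3=0x73 R4=0x43  N=0 Z=0
after  2: R0=0x5b R1=0x53 R2=0x73 R3=0x73 R4=0x43  N=0 Z=0
after  3: R0=0x5b R1=0x53 R2=0x73 R3=0x73 R4=0x43  N=0 Z=0
after  4: R0=0x5b R1=0x53 R2=0x73 R3=0x5b R4=0x43  N=0 Z=0
after  5: R0=0xb6 R1=0x53 R2=0x73 R3=0x5b R4=0x43  N=1 Z=0
after  6: R0=0xb6 R1=0x53 R2=0x73 R3=0x5b R4=0x12  N=0 Z=0
after  7: R0=0xb6 R1=0x53 R2=0x73 R3=0xae R4=0x12  N=1 Z=0
-- IRQ taken; context saved, return-PC = 8 --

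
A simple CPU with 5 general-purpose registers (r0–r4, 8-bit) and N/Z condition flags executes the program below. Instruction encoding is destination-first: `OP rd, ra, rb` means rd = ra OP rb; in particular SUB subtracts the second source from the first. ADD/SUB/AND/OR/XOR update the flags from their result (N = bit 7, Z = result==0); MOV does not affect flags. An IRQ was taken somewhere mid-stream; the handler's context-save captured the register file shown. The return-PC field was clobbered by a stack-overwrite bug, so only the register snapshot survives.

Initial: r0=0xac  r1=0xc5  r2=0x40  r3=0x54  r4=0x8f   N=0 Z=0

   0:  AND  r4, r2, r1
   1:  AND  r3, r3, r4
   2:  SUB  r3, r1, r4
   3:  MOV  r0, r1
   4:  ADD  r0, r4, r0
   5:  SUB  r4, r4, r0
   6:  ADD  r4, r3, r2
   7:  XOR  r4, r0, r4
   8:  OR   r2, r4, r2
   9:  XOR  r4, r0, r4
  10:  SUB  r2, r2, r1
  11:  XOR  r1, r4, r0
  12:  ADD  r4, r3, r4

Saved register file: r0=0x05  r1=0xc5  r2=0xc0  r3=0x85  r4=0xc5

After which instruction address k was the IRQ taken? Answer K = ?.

K = 9

after  0: r0=0xac r1=0xc5 r2=0x40 r3=0x54 r4=0x40  N=0 Z=0
after  1: r0=0xac r1=0xc5 r2=0x40 r3=0x40 r4=0x40  N=0 Z=0
after  2: r0=0xac r1=0xc5 r2=0x40 r3=0x85 r4=0x40  N=1 Z=0
after  3: r0=0xc5 r1=0xc5 r2=0x40 r3=0x85 r4=0x40  N=1 Z=0
after  4: r0=0x05 r1=0xc5 r2=0x40 r3=0x85 r4=0x40  N=0 Z=0
after  5: r0=0x05 r1=0xc5 r2=0x40 r3=0x85 r4=0x3b  N=0 Z=0
after  6: r0=0x05 r1=0xc5 r2=0x40 r3=0x85 r4=0xc5  N=1 Z=0
after  7: r0=0x05 r1=0xc5 r2=0x40 r3=0x85 r4=0xc0  N=1 Z=0
after  8: r0=0x05 r1=0xc5 r2=0xc0 r3=0x85 r4=0xc0  N=1 Z=0
after  9: r0=0x05 r1=0xc5 r2=0xc0 r3=0x85 r4=0xc5  N=1 Z=0
-- IRQ taken; context saved, return-PC = 10 --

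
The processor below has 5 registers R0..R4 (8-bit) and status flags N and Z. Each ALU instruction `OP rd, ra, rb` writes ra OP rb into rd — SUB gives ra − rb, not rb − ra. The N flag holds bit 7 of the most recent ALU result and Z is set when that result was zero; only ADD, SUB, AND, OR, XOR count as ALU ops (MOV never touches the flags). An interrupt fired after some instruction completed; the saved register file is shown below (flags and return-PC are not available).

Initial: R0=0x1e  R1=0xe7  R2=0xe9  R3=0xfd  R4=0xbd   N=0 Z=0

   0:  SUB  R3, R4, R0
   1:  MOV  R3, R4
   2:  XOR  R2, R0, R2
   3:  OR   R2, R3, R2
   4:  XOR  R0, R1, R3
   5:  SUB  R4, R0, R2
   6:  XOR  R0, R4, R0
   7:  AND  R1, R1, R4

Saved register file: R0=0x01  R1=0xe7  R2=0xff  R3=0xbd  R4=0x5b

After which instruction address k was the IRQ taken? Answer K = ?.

after  0: R0=0x1e R1=0xe7 R2=0xe9 R3=0x9f R4=0xbd  N=1 Z=0
after  1: R0=0x1e R1=0xe7 R2=0xe9 R3=0xbd R4=0xbd  N=1 Z=0
after  2: R0=0x1e R1=0xe7 R2=0xf7 R3=0xbd R4=0xbd  N=1 Z=0
after  3: R0=0x1e R1=0xe7 R2=0xff R3=0xbd R4=0xbd  N=1 Z=0
after  4: R0=0x5a R1=0xe7 R2=0xff R3=0xbd R4=0xbd  N=0 Z=0
after  5: R0=0x5a R1=0xe7 R2=0xff R3=0xbd R4=0x5b  N=0 Z=0
after  6: R0=0x01 R1=0xe7 R2=0xff R3=0xbd R4=0x5b  N=0 Z=0
-- IRQ taken; context saved, return-PC = 7 --

K = 6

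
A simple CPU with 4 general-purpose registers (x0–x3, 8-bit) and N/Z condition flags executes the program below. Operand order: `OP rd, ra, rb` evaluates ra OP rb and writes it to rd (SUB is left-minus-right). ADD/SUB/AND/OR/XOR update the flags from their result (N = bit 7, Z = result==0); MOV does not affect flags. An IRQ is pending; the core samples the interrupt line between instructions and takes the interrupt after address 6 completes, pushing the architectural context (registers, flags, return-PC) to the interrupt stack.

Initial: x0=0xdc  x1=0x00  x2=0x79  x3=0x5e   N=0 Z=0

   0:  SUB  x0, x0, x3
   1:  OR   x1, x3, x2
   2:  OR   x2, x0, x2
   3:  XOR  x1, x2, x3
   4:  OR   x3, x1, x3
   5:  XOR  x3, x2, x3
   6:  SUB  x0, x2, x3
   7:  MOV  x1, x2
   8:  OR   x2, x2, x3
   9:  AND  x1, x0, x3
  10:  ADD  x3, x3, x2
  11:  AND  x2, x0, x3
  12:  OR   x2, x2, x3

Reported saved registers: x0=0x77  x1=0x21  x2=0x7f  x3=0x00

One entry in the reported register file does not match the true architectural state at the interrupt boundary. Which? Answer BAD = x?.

after  0: x0=0x7e x1=0x00 x2=0x79 x3=0x5e  N=0 Z=0
after  1: x0=0x7e x1=0x7f x2=0x79 x3=0x5e  N=0 Z=0
after  2: x0=0x7e x1=0x7f x2=0x7f x3=0x5e  N=0 Z=0
after  3: x0=0x7e x1=0x21 x2=0x7f x3=0x5e  N=0 Z=0
after  4: x0=0x7e x1=0x21 x2=0x7f x3=0x7f  N=0 Z=0
after  5: x0=0x7e x1=0x21 x2=0x7f x3=0x00  N=0 Z=1
after  6: x0=0x7f x1=0x21 x2=0x7f x3=0x00  N=0 Z=0
-- IRQ taken; context saved, return-PC = 7 --
mismatch: x0: reported 0x77 vs actual 0x7f

BAD = x0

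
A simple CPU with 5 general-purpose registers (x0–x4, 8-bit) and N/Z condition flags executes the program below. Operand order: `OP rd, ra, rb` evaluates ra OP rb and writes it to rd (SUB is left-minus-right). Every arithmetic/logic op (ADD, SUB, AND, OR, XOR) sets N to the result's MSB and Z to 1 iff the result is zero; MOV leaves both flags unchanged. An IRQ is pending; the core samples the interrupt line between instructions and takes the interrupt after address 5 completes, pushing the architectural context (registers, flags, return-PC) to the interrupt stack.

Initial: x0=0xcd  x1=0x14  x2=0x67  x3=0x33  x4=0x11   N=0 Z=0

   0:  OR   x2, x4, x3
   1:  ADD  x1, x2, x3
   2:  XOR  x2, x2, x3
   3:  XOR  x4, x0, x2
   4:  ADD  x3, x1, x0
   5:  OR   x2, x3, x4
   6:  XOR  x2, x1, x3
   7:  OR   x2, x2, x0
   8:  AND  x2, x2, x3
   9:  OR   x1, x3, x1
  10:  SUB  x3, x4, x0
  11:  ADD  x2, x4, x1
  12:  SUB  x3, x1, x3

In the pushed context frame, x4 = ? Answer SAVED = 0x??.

SAVED = 0xcd

after  0: x0=0xcd x1=0x14 x2=0x33 x3=0x33 x4=0x11  N=0 Z=0
after  1: x0=0xcd x1=0x66 x2=0x33 x3=0x33 x4=0x11  N=0 Z=0
after  2: x0=0xcd x1=0x66 x2=0x00 x3=0x33 x4=0x11  N=0 Z=1
after  3: x0=0xcd x1=0x66 x2=0x00 x3=0x33 x4=0xcd  N=1 Z=0
after  4: x0=0xcd x1=0x66 x2=0x00 x3=0x33 x4=0xcd  N=0 Z=0
after  5: x0=0xcd x1=0x66 x2=0xff x3=0x33 x4=0xcd  N=1 Z=0
-- IRQ taken; context saved, return-PC = 6 --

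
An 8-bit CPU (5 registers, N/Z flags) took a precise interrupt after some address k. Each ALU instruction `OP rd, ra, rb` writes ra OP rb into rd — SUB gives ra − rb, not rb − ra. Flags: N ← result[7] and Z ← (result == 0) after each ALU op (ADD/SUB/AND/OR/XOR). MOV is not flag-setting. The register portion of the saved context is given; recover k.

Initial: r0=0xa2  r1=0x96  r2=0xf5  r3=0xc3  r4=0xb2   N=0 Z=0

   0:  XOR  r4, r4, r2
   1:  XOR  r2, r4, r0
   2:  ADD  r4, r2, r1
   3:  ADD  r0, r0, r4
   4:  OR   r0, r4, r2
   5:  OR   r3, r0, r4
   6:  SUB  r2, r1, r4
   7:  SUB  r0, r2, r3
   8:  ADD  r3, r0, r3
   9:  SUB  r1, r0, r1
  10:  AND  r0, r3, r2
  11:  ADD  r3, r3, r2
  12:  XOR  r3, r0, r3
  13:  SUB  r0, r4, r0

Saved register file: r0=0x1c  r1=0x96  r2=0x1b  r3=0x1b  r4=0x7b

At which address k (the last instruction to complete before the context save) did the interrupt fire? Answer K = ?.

K = 8

after  0: r0=0xa2 r1=0x96 r2=0xf5 r3=0xc3 r4=0x47  N=0 Z=0
after  1: r0=0xa2 r1=0x96 r2=0xe5 r3=0xc3 r4=0x47  N=1 Z=0
after  2: r0=0xa2 r1=0x96 r2=0xe5 r3=0xc3 r4=0x7b  N=0 Z=0
after  3: r0=0x1d r1=0x96 r2=0xe5 r3=0xc3 r4=0x7b  N=0 Z=0
after  4: r0=0xff r1=0x96 r2=0xe5 r3=0xc3 r4=0x7b  N=1 Z=0
after  5: r0=0xff r1=0x96 r2=0xe5 r3=0xff r4=0x7b  N=1 Z=0
after  6: r0=0xff r1=0x96 r2=0x1b r3=0xff r4=0x7b  N=0 Z=0
after  7: r0=0x1c r1=0x96 r2=0x1b r3=0xff r4=0x7b  N=0 Z=0
after  8: r0=0x1c r1=0x96 r2=0x1b r3=0x1b r4=0x7b  N=0 Z=0
-- IRQ taken; context saved, return-PC = 9 --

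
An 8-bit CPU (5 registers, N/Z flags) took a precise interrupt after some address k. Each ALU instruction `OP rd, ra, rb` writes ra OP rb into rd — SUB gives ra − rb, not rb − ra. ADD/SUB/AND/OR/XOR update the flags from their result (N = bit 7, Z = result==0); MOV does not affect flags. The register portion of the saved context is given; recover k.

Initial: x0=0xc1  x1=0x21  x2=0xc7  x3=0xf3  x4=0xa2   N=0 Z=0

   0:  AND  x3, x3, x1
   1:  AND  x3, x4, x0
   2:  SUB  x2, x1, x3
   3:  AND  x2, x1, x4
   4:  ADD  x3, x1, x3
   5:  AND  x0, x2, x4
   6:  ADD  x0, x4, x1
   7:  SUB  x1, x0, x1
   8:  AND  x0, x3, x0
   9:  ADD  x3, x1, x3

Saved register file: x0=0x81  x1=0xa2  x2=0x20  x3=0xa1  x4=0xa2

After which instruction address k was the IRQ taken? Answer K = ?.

K = 8

after  0: x0=0xc1 x1=0x21 x2=0xc7 x3=0x21 x4=0xa2  N=0 Z=0
after  1: x0=0xc1 x1=0x21 x2=0xc7 x3=0x80 x4=0xa2  N=1 Z=0
after  2: x0=0xc1 x1=0x21 x2=0xa1 x3=0x80 x4=0xa2  N=1 Z=0
after  3: x0=0xc1 x1=0x21 x2=0x20 x3=0x80 x4=0xa2  N=0 Z=0
after  4: x0=0xc1 x1=0x21 x2=0x20 x3=0xa1 x4=0xa2  N=1 Z=0
after  5: x0=0x20 x1=0x21 x2=0x20 x3=0xa1 x4=0xa2  N=0 Z=0
after  6: x0=0xc3 x1=0x21 x2=0x20 x3=0xa1 x4=0xa2  N=1 Z=0
after  7: x0=0xc3 x1=0xa2 x2=0x20 x3=0xa1 x4=0xa2  N=1 Z=0
after  8: x0=0x81 x1=0xa2 x2=0x20 x3=0xa1 x4=0xa2  N=1 Z=0
-- IRQ taken; context saved, return-PC = 9 --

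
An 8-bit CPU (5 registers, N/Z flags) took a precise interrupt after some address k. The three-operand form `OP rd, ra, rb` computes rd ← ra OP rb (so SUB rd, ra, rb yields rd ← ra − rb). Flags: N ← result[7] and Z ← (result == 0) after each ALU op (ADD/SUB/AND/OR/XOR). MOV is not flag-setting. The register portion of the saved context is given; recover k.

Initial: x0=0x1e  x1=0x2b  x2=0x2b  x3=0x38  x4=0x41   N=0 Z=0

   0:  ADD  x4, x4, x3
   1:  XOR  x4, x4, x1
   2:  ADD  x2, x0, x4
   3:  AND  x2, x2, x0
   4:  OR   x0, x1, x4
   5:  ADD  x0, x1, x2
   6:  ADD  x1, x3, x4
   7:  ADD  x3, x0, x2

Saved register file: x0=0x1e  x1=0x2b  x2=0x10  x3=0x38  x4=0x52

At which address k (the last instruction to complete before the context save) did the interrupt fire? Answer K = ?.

K = 3

after  0: x0=0x1e x1=0x2b x2=0x2b x3=0x38 x4=0x79  N=0 Z=0
after  1: x0=0x1e x1=0x2b x2=0x2b x3=0x38 x4=0x52  N=0 Z=0
after  2: x0=0x1e x1=0x2b x2=0x70 x3=0x38 x4=0x52  N=0 Z=0
after  3: x0=0x1e x1=0x2b x2=0x10 x3=0x38 x4=0x52  N=0 Z=0
-- IRQ taken; context saved, return-PC = 4 --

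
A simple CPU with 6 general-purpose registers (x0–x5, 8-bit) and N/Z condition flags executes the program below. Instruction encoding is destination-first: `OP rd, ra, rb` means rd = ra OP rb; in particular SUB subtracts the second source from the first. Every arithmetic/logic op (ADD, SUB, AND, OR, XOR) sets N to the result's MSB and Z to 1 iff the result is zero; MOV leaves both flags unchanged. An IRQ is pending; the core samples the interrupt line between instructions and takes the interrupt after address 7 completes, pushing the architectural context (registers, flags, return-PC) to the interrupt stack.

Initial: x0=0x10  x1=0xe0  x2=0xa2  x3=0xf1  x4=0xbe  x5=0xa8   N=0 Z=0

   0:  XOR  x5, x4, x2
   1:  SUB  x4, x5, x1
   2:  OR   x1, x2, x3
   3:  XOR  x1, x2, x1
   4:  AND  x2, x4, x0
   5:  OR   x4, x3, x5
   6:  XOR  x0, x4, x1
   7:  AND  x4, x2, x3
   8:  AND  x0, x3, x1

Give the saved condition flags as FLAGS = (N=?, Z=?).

FLAGS = (N=0, Z=0)

after  0: x0=0x10 x1=0xe0 x2=0xa2 x3=0xf1 x4=0xbe x5=0x1c  N=0 Z=0
after  1: x0=0x10 x1=0xe0 x2=0xa2 x3=0xf1 x4=0x3c x5=0x1c  N=0 Z=0
after  2: x0=0x10 x1=0xf3 x2=0xa2 x3=0xf1 x4=0x3c x5=0x1c  N=1 Z=0
after  3: x0=0x10 x1=0x51 x2=0xa2 x3=0xf1 x4=0x3c x5=0x1c  N=0 Z=0
after  4: x0=0x10 x1=0x51 x2=0x10 x3=0xf1 x4=0x3c x5=0x1c  N=0 Z=0
after  5: x0=0x10 x1=0x51 x2=0x10 x3=0xf1 x4=0xfd x5=0x1c  N=1 Z=0
after  6: x0=0xac x1=0x51 x2=0x10 x3=0xf1 x4=0xfd x5=0x1c  N=1 Z=0
after  7: x0=0xac x1=0x51 x2=0x10 x3=0xf1 x4=0x10 x5=0x1c  N=0 Z=0
-- IRQ taken; context saved, return-PC = 8 --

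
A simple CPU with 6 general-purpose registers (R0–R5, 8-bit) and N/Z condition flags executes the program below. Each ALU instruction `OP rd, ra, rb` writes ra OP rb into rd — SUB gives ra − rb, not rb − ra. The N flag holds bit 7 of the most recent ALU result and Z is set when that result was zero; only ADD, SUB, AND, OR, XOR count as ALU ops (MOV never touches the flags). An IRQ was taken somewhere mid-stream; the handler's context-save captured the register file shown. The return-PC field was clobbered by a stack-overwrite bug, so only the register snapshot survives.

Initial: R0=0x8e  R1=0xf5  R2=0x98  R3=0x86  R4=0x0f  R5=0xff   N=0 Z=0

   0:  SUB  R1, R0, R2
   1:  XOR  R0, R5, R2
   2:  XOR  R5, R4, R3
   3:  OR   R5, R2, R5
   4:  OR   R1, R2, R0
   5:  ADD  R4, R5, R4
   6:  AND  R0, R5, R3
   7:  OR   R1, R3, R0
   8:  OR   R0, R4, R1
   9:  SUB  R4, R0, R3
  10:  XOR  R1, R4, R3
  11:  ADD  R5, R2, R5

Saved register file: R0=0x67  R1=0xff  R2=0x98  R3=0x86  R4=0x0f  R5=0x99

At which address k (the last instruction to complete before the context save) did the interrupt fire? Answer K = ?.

after  0: R0=0x8e R1=0xf6 R2=0x98 R3=0x86 R4=0x0f R5=0xff  N=1 Z=0
after  1: R0=0x67 R1=0xf6 R2=0x98 R3=0x86 R4=0x0f R5=0xff  N=0 Z=0
after  2: R0=0x67 R1=0xf6 R2=0x98 R3=0x86 R4=0x0f R5=0x89  N=1 Z=0
after  3: R0=0x67 R1=0xf6 R2=0x98 R3=0x86 R4=0x0f R5=0x99  N=1 Z=0
after  4: R0=0x67 R1=0xff R2=0x98 R3=0x86 R4=0x0f R5=0x99  N=1 Z=0
-- IRQ taken; context saved, return-PC = 5 --

K = 4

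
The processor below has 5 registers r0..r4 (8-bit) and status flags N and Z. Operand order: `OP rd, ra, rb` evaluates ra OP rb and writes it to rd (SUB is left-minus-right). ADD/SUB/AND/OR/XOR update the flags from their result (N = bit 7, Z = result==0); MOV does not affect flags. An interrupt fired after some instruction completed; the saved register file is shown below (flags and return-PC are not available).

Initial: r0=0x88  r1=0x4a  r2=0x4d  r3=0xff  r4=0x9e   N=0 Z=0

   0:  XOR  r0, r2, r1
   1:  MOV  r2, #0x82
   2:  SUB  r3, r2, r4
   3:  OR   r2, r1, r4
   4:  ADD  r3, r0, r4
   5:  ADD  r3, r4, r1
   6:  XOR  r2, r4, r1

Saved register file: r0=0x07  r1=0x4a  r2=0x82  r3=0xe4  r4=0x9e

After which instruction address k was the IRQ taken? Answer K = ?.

K = 2

after  0: r0=0x07 r1=0x4a r2=0x4d r3=0xff r4=0x9e  N=0 Z=0
after  1: r0=0x07 r1=0x4a r2=0x82 r3=0xff r4=0x9e  N=0 Z=0
after  2: r0=0x07 r1=0x4a r2=0x82 r3=0xe4 r4=0x9e  N=1 Z=0
-- IRQ taken; context saved, return-PC = 3 --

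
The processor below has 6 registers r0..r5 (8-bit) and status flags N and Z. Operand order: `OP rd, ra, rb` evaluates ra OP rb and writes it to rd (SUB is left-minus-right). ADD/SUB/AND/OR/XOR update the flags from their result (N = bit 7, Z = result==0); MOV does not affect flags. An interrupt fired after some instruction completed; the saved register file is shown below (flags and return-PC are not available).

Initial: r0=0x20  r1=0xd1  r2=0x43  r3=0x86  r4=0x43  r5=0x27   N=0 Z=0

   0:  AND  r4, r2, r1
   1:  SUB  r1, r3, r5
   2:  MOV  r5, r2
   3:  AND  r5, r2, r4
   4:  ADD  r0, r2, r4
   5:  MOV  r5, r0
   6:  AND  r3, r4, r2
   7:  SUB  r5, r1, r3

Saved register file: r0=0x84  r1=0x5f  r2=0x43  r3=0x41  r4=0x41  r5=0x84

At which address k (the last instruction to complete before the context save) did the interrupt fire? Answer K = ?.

after  0: r0=0x20 r1=0xd1 r2=0x43 r3=0x86 r4=0x41 r5=0x27  N=0 Z=0
after  1: r0=0x20 r1=0x5f r2=0x43 r3=0x86 r4=0x41 r5=0x27  N=0 Z=0
after  2: r0=0x20 r1=0x5f r2=0x43 r3=0x86 r4=0x41 r5=0x43  N=0 Z=0
after  3: r0=0x20 r1=0x5f r2=0x43 r3=0x86 r4=0x41 r5=0x41  N=0 Z=0
after  4: r0=0x84 r1=0x5f r2=0x43 r3=0x86 r4=0x41 r5=0x41  N=1 Z=0
after  5: r0=0x84 r1=0x5f r2=0x43 r3=0x86 r4=0x41 r5=0x84  N=1 Z=0
after  6: r0=0x84 r1=0x5f r2=0x43 r3=0x41 r4=0x41 r5=0x84  N=0 Z=0
-- IRQ taken; context saved, return-PC = 7 --

K = 6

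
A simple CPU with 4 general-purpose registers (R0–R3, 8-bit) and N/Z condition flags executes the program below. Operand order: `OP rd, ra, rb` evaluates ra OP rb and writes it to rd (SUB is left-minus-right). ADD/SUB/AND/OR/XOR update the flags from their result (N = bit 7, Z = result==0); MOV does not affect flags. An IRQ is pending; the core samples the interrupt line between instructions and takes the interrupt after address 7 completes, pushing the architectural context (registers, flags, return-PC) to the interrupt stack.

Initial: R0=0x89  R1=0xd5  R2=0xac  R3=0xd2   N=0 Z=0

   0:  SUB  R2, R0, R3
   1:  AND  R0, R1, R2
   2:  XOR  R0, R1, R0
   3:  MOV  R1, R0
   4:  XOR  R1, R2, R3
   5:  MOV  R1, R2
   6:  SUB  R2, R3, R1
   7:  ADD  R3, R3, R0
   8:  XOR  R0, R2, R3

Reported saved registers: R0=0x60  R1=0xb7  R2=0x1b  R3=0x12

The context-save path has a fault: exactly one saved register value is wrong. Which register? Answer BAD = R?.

BAD = R0

after  0: R0=0x89 R1=0xd5 R2=0xb7 R3=0xd2  N=1 Z=0
after  1: R0=0x95 R1=0xd5 R2=0xb7 R3=0xd2  N=1 Z=0
after  2: R0=0x40 R1=0xd5 R2=0xb7 R3=0xd2  N=0 Z=0
after  3: R0=0x40 R1=0x40 R2=0xb7 R3=0xd2  N=0 Z=0
after  4: R0=0x40 R1=0x65 R2=0xb7 R3=0xd2  N=0 Z=0
after  5: R0=0x40 R1=0xb7 R2=0xb7 R3=0xd2  N=0 Z=0
after  6: R0=0x40 R1=0xb7 R2=0x1b R3=0xd2  N=0 Z=0
after  7: R0=0x40 R1=0xb7 R2=0x1b R3=0x12  N=0 Z=0
-- IRQ taken; context saved, return-PC = 8 --
mismatch: R0: reported 0x60 vs actual 0x40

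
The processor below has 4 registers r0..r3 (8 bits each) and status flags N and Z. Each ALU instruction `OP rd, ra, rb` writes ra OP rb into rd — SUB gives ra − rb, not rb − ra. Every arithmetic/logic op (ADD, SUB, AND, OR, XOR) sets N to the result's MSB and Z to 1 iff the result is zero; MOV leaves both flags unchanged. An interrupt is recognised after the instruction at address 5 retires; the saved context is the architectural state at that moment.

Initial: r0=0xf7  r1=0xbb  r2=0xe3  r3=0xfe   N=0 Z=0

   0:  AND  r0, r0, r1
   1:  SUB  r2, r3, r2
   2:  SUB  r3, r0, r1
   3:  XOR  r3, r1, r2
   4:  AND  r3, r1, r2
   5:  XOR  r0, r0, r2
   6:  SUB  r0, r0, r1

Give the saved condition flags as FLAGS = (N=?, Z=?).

FLAGS = (N=1, Z=0)

after  0: r0=0xb3 r1=0xbb r2=0xe3 r3=0xfe  N=1 Z=0
after  1: r0=0xb3 r1=0xbb r2=0x1b r3=0xfe  N=0 Z=0
after  2: r0=0xb3 r1=0xbb r2=0x1b r3=0xf8  N=1 Z=0
after  3: r0=0xb3 r1=0xbb r2=0x1b r3=0xa0  N=1 Z=0
after  4: r0=0xb3 r1=0xbb r2=0x1b r3=0x1b  N=0 Z=0
after  5: r0=0xa8 r1=0xbb r2=0x1b r3=0x1b  N=1 Z=0
-- IRQ taken; context saved, return-PC = 6 --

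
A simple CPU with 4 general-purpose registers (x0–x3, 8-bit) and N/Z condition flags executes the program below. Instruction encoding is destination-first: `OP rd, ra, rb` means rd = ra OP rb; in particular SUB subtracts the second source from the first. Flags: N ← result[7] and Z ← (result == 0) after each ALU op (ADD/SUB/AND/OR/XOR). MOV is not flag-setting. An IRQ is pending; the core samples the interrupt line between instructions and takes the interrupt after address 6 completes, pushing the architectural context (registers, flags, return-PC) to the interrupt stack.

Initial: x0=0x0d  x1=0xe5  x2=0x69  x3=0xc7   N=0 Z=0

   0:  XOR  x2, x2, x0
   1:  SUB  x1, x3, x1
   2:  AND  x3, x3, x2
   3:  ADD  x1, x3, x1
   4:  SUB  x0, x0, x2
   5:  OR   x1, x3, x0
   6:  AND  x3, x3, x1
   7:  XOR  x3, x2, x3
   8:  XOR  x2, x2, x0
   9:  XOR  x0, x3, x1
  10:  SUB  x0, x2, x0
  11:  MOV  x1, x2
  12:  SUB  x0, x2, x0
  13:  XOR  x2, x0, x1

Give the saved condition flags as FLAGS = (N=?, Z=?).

after  0: x0=0x0d x1=0xe5 x2=0x64 x3=0xc7  N=0 Z=0
after  1: x0=0x0d x1=0xe2 x2=0x64 x3=0xc7  N=1 Z=0
after  2: x0=0x0d x1=0xe2 x2=0x64 x3=0x44  N=0 Z=0
after  3: x0=0x0d x1=0x26 x2=0x64 x3=0x44  N=0 Z=0
after  4: x0=0xa9 x1=0x26 x2=0x64 x3=0x44  N=1 Z=0
after  5: x0=0xa9 x1=0xed x2=0x64 x3=0x44  N=1 Z=0
after  6: x0=0xa9 x1=0xed x2=0x64 x3=0x44  N=0 Z=0
-- IRQ taken; context saved, return-PC = 7 --

FLAGS = (N=0, Z=0)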